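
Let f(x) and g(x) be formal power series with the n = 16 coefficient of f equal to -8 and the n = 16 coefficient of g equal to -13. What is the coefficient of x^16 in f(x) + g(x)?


Addition of formal power series is termwise.
The coefficient of x^16 in f + g = -8 + -13
= -21

-21


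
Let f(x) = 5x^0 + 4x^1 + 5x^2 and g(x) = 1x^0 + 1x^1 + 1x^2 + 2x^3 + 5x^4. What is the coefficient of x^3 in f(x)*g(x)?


Cauchy product at x^3:
5*2 + 4*1 + 5*1
= 19

19


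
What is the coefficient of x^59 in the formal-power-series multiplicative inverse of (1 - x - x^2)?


Let the inverse be f(x) = sum_{k>=0} a_k x^k. From f(x) * (1 - x - x^2) = 1 and matching coefficients:
 x^0: a_0 = 1.
 x^1: a_1 - a_0 = 0, so a_1 = 1.
 x^k (k >= 2): a_k - a_{k-1} - a_{k-2} = 0, i.e. a_k = a_{k-1} + a_{k-2}.
This is the Fibonacci-type recurrence shifted so that a_0 = a_1 = 1.
Iterating: a_0=1, a_1=1, a_2=2, a_3=3, a_4=5, a_5=8, a_6=13, a_7=21, a_8=34, a_9=55, ...
a_59 = 1548008755920.

1548008755920


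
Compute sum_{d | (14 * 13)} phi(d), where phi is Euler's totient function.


First, 14 * 13 = 182. One classical identity is sum_{d | n} phi(d) = n (each k in [1, n] has a unique gcd with n, and among the k's with gcd(k, n) = n/d there are phi(d) of them). So the sum equals 182. We also verify directly:
Divisors of 182: 1, 2, 7, 13, 14, 26, 91, 182.
phi values: 1, 1, 6, 12, 6, 12, 72, 72.
Sum = 182.

182


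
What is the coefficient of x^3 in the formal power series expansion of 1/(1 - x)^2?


The expansion 1/(1 - x)^r = sum_{k>=0} C(k + r - 1, r - 1) x^k follows from the multiset / negative-binomial theorem (or from repeated differentiation of the geometric series).
For r = 2 and k = 3:
C(4, 1) = 24 / (1 * 6) = 4.

4


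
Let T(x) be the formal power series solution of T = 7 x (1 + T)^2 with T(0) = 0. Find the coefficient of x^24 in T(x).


Apply the Lagrange inversion formula: if T = 7 x * phi(T) with phi(t) = (1 + t)^2, then [x^n] T = 7^n * (1/n) [t^(n-1)] phi(t)^n = 7^n * (1/n) [t^(n-1)] (1 + t)^(2n) = 7^n * (1/n) C(2n, n-1).
Using the identity C(2n, n-1) = C(2n, n) * n / (n+1), the unscaled factor equals C(2n, n) / (n+1) = C_n, the n-th Catalan number.
For n = 24: C_24 = C(48, 24) / 25 = 32247603683100/25 = 1289904147324.
With the 7^24 = 191581231380566414401 factor, the coefficient is 191581231380566414401 * 1289904147324 = 247121424907231472112073939212924.

247121424907231472112073939212924


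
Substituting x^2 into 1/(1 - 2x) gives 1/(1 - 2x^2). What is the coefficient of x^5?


Since 1/(1 - 2x^2) only has even powers of x,
the coefficient of x^5 (odd) is 0.

0


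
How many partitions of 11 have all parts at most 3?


Using the generating function (1-x)^(-1)(1-x^2)^(-1)(1-x^3)^(-1),
the coefficient of x^11 counts these restricted partitions.
Result = 16

16


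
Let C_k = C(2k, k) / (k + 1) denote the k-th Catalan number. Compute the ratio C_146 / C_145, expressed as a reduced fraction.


Using C_k = (2k)! / (k! (k+1)!), the ratio C_{k+1}/C_k simplifies to
C_{k+1}/C_k = [(2k+2)! / ((k+1)! (k+2)!)] * [k! (k+1)! / (2k)!]
 = (2k+2)(2k+1) / ((k+1)(k+2)) = 2(2k+1) / (k+2).
For k = 145: 2(2*145 + 1) / (145 + 2) = 582/147 = 194/49.

194/49


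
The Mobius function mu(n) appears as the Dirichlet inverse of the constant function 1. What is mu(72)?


72 has a squared prime factor, so mu(72) = 0.
Factorization reveals a repeated prime.

0


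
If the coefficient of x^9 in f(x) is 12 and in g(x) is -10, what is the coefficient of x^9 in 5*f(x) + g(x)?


Scalar multiplication scales coefficients: 5 * 12 = 60.
Then add the g coefficient: 60 + -10
= 50

50


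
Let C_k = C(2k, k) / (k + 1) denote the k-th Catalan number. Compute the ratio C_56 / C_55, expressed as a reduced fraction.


Using C_k = (2k)! / (k! (k+1)!), the ratio C_{k+1}/C_k simplifies to
C_{k+1}/C_k = [(2k+2)! / ((k+1)! (k+2)!)] * [k! (k+1)! / (2k)!]
 = (2k+2)(2k+1) / ((k+1)(k+2)) = 2(2k+1) / (k+2).
For k = 55: 2(2*55 + 1) / (55 + 2) = 222/57 = 74/19.

74/19


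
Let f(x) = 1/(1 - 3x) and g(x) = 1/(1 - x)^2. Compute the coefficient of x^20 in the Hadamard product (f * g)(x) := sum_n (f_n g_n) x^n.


f has coefficients f_k = 3^k. For g = 1/(1 - x)^2 the coefficient is g_k = C(k + 1, 1) = k + 1. The Hadamard coefficient is (f * g)_k = 3^k * (k + 1).
For k = 20: 3^20 * 21 = 3486784401 * 21 = 73222472421.

73222472421


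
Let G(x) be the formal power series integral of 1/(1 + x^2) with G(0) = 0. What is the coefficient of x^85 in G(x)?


1/(1 + x^2) = sum_{j>=0} (-1)^j x^(2j). Integrating termwise with G(0) = 0:
G(x) = sum_{j>=0} (-1)^j x^(2j+1) / (2j+1) = arctan(x).
Only odd powers are nonzero. For x^85 write 85 = 2*42 + 1, giving
(-1)^42 / 85 = 1/85 = 1/85.

1/85


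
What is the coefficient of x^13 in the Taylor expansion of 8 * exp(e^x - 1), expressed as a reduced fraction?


exp(e^x - 1) = sum_{k>=0} Bell_k x^k / k!, where Bell_k is the k-th Bell number.
So the coefficient of x^13 is 8 * Bell_13 / 13!.
Computing: Bell_13 = 27644437 and 13! = 6227020800, giving
8 * 27644437/6227020800 = 27644437/778377600.

27644437/778377600


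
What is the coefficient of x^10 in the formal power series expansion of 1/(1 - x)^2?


The expansion 1/(1 - x)^r = sum_{k>=0} C(k + r - 1, r - 1) x^k follows from the multiset / negative-binomial theorem (or from repeated differentiation of the geometric series).
For r = 2 and k = 10:
C(11, 1) = 39916800 / (1 * 3628800) = 11.

11


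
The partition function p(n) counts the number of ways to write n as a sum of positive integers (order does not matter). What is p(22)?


Using the generating function prod_{k>=1} 1/(1-x^k), we compute p(22).
By dynamic programming over parts 1 through 22:
p(22) = 1002

1002


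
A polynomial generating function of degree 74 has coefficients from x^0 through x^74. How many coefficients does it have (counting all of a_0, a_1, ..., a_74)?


A polynomial of degree 74 takes the form a_0 + a_1 x + ... + a_74 x^74.
The number of coefficients is 74 + 1 = 75.

75


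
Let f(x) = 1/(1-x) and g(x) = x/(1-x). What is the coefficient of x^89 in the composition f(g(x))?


First simplify the composition: f(g(x)) = 1/(1 - x/(1-x)) = (1-x)/((1-x) - x) = (1-x)/(1-2x).
Now extract the coefficient. Write (1-x)/(1-2x) = 1/(1-2x) - x/(1-2x).
The coefficient of x^n in 1/(1-2x) is 2^n, and in x/(1-2x) is 2^(n-1) (for n >= 1).
So the coefficient of x^89 is 2^89 - 2^88 = 618970019642690137449562112 - 309485009821345068724781056 = 309485009821345068724781056.

309485009821345068724781056


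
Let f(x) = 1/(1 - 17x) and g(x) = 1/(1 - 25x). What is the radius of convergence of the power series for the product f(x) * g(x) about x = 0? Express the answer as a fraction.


The radius of 1/(1 - 17x) is 1/17 (nearest singularity at x = 1/17), and the radius of 1/(1 - 25x) is 1/25.
The product f(x)*g(x) = 1/((1 - 17x)(1 - 25x)) has singularities at both 1/17 and 1/25, so its radius of convergence is the distance to the nearest one:
min(1/17, 1/25) = 1/25.

1/25


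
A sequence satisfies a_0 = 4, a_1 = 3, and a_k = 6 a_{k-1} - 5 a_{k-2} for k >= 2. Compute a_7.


The characteristic equation is t^2 - 6 t + 5 = 0, with roots r_1 = 5 and r_2 = 1 (so c_1 = r_1 + r_2, c_2 = -r_1 r_2 as required).
One can use the closed form a_n = A r_1^n + B r_2^n, but direct iteration is more reliable:
a_0 = 4, a_1 = 3, a_2 = -2, a_3 = -27, a_4 = -152, a_5 = -777, a_6 = -3902, a_7 = -19527.
So a_7 = -19527.

-19527


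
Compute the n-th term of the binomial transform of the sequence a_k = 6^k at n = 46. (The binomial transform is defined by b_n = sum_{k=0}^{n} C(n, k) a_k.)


With a_k = 6^k, b_n = sum_{k=0}^{n} C(n, k) 6^k = (1 + 6)^n by the binomial theorem.
For n = 46: (1 + 6)^46 = 7^46 = 749048330965186233494494102694564493649.

749048330965186233494494102694564493649


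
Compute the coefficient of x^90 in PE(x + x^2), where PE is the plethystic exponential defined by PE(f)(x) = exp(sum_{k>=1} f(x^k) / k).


With f(x) = x + x^2, the exponent is sum_{k>=1} (x^k + x^(2k)) / k = -ln(1 - x) - ln(1 - x^2). Exponentiating:
PE(x + x^2) = 1 / ((1 - x)(1 - x^2)).
This is the generating function for partitions of n into parts of size 1 or 2. The number of 2's can be any j in 0..45, and the rest are 1's, so
[x^90] = floor(90/2) + 1 = 46.

46


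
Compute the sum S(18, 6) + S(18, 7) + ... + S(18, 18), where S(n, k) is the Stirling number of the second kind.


By definition, S(n, k) counts partitions of an n-set into exactly k nonempty blocks.
Computing row n = 18 for k = 6..18:
S(18, k): 110687251039, 197462483400, 189036065010, 106175395755, 37112163803, 8391004908, 1256328866, 125854638, 8408778, 367200, 9996, 153, 1
Sum = 650255333547.

650255333547


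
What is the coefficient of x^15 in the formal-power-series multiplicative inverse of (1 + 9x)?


The inverse is 1/(1 + 9x). Apply the geometric identity 1/(1 - y) = sum_{k>=0} y^k with y = -9x:
1/(1 + 9x) = sum_{k>=0} (-9)^k x^k.
So the coefficient of x^15 is (-9)^15 = -205891132094649.

-205891132094649


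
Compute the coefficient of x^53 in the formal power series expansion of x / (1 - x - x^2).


Let f(x) = sum_{k>=0} a_k x^k. Multiplying f(x) * (1 - x - x^2) = x and matching coefficients gives a_0 = 0, a_1 = 1, and a_k = a_{k-1} + a_{k-2} for k >= 2. These are the Fibonacci numbers F_k.
Iterating from F_0 = 0, F_1 = 1:
F_0=0, F_1=1, F_2=1, F_3=2, F_4=3, F_5=5, F_6=8, F_7=13, F_8=21, F_9=34, ...
F_53 = 53316291173.

53316291173


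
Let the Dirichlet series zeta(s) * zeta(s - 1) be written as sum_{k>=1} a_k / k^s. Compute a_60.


Convolution gives a_k = sum_{d | k} d * 1 = sum_{d | k} d = sigma(k), the sum of positive divisors of k.
For k = 60, the divisors are 1, 2, 3, 4, 5, 6, 10, 12, 15, 20, 30, 60, so
sigma(60) = 1 + 2 + 3 + 4 + 5 + 6 + 10 + 12 + 15 + 20 + 30 + 60 = 168.

168


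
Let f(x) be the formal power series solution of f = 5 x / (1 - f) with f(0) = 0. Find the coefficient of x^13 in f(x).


Apply Lagrange inversion: f = 5 x * phi(f) with phi(t) = 1/(1 - t), so
[x^n] f = 5^n * (1/n) [t^(n-1)] phi(t)^n = 5^n * (1/n) [t^(n-1)] (1 - t)^(-n) = 5^n * (1/n) C(2n - 2, n - 1) = 5^n * C_{n-1}.
For n = 13: C_12 = C(24, 12) / 13 = 2704156/13 = 208012.
With the 5^13 = 1220703125 factor, the coefficient is 1220703125 * 208012 = 253920898437500.

253920898437500


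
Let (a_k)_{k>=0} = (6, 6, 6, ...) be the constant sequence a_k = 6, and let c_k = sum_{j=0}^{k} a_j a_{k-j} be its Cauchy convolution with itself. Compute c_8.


Since a_j = 6 for all j >= 0, the convolution sum becomes
c_k = sum_{j=0}^{k} 6 * 6 = 36 * (k + 1).
Equivalently, the generating function of (a_k) is 6/(1 - x) and its square is 36/(1 - x)^2 = sum_{k>=0} 36(k + 1) x^k.
For k = 8: 36 * 9 = 324.

324


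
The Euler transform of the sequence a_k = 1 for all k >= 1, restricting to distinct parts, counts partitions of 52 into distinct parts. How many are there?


Partitions of 52 into distinct parts can be computed via generating function.
Product (1+x)(1+x^2)(1+x^3)...
The coefficient of x^52 = 4582

4582


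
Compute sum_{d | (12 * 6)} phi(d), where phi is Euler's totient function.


First, 12 * 6 = 72. One classical identity is sum_{d | n} phi(d) = n (each k in [1, n] has a unique gcd with n, and among the k's with gcd(k, n) = n/d there are phi(d) of them). So the sum equals 72. We also verify directly:
Divisors of 72: 1, 2, 3, 4, 6, 8, 9, 12, 18, 24, 36, 72.
phi values: 1, 1, 2, 2, 2, 4, 6, 4, 6, 8, 12, 24.
Sum = 72.

72


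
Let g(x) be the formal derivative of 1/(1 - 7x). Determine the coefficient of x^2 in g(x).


Differentiate termwise: d/dx sum_{k>=0} 7^k x^k = sum_{k>=1} k 7^k x^(k-1) = sum_{j>=0} (j+1) 7^(j+1) x^j.
Equivalently, d/dx [1/(1 - 7x)] = 7/(1 - 7x)^2.
For j = 2: 3 * 7^3 = 3 * 343 = 1029.

1029


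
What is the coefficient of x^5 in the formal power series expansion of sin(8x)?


The Maclaurin series is sin(t) = sum_{k>=0} (-1)^k t^(2k+1) / (2k+1)!, so substituting t = 8x, only odd powers of x are nonzero, with coefficient of x^(2k+1) equal to (-1)^k 8^(2k+1) / (2k+1)!.
Write 5 = 2*2 + 1, giving the coefficient (-1)^2 * 8^5 / 5! = 32768/120 = 4096/15.

4096/15


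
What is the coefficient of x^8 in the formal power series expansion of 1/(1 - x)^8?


The negative binomial / multiset identity is
1/(1 - x)^r = sum_{k>=0} C(k + r - 1, r - 1) x^k.
Here r = 8 and k = 8, so the coefficient is
C(8 + 7, 7) = C(15, 7)
= 6435

6435


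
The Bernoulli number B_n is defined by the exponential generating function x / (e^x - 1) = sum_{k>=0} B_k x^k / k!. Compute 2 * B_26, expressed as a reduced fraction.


Bernoulli numbers can also be computed recursively via B_0 = 1 and sum_{j=0}^{m} C(m+1, j) B_j = 0 for m >= 1. Odd-index Bernoulli numbers vanish for k >= 3.
Computing B_26 = 8553103/6, so 2 * B_26 = 2 * 8553103/6 = 8553103/3.

8553103/3


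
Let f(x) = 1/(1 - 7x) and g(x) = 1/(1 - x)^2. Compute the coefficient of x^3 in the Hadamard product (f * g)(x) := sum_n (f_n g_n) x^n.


f has coefficients f_k = 7^k. For g = 1/(1 - x)^2 the coefficient is g_k = C(k + 1, 1) = k + 1. The Hadamard coefficient is (f * g)_k = 7^k * (k + 1).
For k = 3: 7^3 * 4 = 343 * 4 = 1372.

1372


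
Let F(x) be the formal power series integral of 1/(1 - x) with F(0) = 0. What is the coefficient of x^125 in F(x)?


1/(1 - x) = sum_{k>=0} x^k. Integrating termwise and using F(0) = 0 gives
F(x) = sum_{k>=0} x^(k+1) / (k+1) = sum_{m>=1} x^m / m = -ln(1 - x).
So the coefficient of x^125 is 1/125 = 1/125.

1/125


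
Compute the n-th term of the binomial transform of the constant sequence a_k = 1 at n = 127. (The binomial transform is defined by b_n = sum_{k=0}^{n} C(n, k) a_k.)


With a_k = 1 for all k, b_n = sum_{k=0}^{n} C(n, k) = 2^n by the binomial theorem.
For n = 127: 2^127 = 170141183460469231731687303715884105728.

170141183460469231731687303715884105728


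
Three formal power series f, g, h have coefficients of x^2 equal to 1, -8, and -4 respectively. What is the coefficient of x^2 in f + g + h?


Series addition is componentwise:
1 + -8 + -4
= -11

-11


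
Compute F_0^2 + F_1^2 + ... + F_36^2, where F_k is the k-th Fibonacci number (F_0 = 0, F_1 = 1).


There is a standard identity sum_{k=0}^{N} F_k^2 = F_N * F_{N+1} (proved inductively from the telescoping relation F_k^2 = F_k F_{k+1} - F_{k-1} F_k). Then
sum_{k=0}^{36} F_k^2 = F_36 F_37 - F_0 F_0.
Computing: F_36 = 14930352, F_37 = 24157817.
Sum = 14930352 * 24157817 = 360684711361584.

360684711361584


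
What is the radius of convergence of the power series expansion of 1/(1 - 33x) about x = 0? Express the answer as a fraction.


Expanding 1/(1 - 33x) = sum_{k>=0} 33^k x^k, the series converges when |33x| < 1, i.e., |x| < 1/33.
So the radius of convergence is 1/33 = 1/33.

1/33


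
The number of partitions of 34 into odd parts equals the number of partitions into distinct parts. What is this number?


Computing partitions of 34 into odd parts (1, 3, 5, ...):
Using the generating function prod_{k>=0} 1/(1-x^(2k+1)),
the count is 512

512


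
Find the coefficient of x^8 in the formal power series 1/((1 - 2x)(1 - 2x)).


By partial fractions or Cauchy convolution:
The coefficient equals sum_{k=0}^{8} 2^k * 2^(8-k).
= 2304

2304


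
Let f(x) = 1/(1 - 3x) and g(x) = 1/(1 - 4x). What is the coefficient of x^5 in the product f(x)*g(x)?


The coefficient of x^n in f*g is the Cauchy product: sum_{k=0}^{n} a^k * b^(n-k).
With a=3, b=4, n=5:
sum_{k=0}^{5} 3^k * 4^(5-k)
= 3367

3367


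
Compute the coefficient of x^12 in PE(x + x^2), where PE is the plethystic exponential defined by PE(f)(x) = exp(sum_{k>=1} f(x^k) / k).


With f(x) = x + x^2, the exponent is sum_{k>=1} (x^k + x^(2k)) / k = -ln(1 - x) - ln(1 - x^2). Exponentiating:
PE(x + x^2) = 1 / ((1 - x)(1 - x^2)).
This is the generating function for partitions of n into parts of size 1 or 2. The number of 2's can be any j in 0..6, and the rest are 1's, so
[x^12] = floor(12/2) + 1 = 7.

7


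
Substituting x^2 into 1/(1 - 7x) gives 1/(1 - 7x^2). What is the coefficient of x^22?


The coefficient of x^(2m) in 1/(1 - 7x^2) is 7^m.
With n = 22 = 2*11, the coefficient is 7^11 = 1977326743.

1977326743


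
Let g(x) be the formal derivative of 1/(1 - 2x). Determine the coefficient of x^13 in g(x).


Differentiate termwise: d/dx sum_{k>=0} 2^k x^k = sum_{k>=1} k 2^k x^(k-1) = sum_{j>=0} (j+1) 2^(j+1) x^j.
Equivalently, d/dx [1/(1 - 2x)] = 2/(1 - 2x)^2.
For j = 13: 14 * 2^14 = 14 * 16384 = 229376.

229376


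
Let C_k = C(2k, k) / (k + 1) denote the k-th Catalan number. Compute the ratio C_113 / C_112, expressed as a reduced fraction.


Using C_k = (2k)! / (k! (k+1)!), the ratio C_{k+1}/C_k simplifies to
C_{k+1}/C_k = [(2k+2)! / ((k+1)! (k+2)!)] * [k! (k+1)! / (2k)!]
 = (2k+2)(2k+1) / ((k+1)(k+2)) = 2(2k+1) / (k+2).
For k = 112: 2(2*112 + 1) / (112 + 2) = 450/114 = 75/19.

75/19


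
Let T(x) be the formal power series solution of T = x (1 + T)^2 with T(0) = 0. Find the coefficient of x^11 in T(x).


Apply the Lagrange inversion formula: if T = x * phi(T) with phi(t) = (1 + t)^2, then [x^n] T = (1/n) [t^(n-1)] phi(t)^n = (1/n) [t^(n-1)] (1 + t)^(2n) = (1/n) C(2n, n-1).
Using the identity C(2n, n-1) = C(2n, n) * n / (n+1), the unscaled factor equals C(2n, n) / (n+1) = C_n, the n-th Catalan number.
For n = 11: C_11 = C(22, 11) / 12 = 705432/12 = 58786 = 58786.

58786


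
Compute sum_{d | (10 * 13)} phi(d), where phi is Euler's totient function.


First, 10 * 13 = 130. One classical identity is sum_{d | n} phi(d) = n (each k in [1, n] has a unique gcd with n, and among the k's with gcd(k, n) = n/d there are phi(d) of them). So the sum equals 130. We also verify directly:
Divisors of 130: 1, 2, 5, 10, 13, 26, 65, 130.
phi values: 1, 1, 4, 4, 12, 12, 48, 48.
Sum = 130.

130


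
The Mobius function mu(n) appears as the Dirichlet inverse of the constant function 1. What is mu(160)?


160 has a squared prime factor, so mu(160) = 0.
Factorization reveals a repeated prime.

0


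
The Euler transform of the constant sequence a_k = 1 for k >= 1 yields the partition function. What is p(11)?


The Euler transform converts the sequence a_k = 1 into the number of integer partitions.
Using the recurrence or dynamic programming:
p(11) = 56

56


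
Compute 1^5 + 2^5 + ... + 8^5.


This power sum has a closed form given by Faulhaber's formula
sum_{k=1}^{m} k^p = (1 / (p + 1)) * sum_{j=0}^{p} C(p + 1, j) B_j m^(p + 1 - j),
but for small m direct computation is fastest:
1 + 32 + 243 + 1024 + 3125 + 7776 + 16807 + 32768 = 61776.

61776


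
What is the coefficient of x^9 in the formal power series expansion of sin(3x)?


The Maclaurin series is sin(t) = sum_{k>=0} (-1)^k t^(2k+1) / (2k+1)!, so substituting t = 3x, only odd powers of x are nonzero, with coefficient of x^(2k+1) equal to (-1)^k 3^(2k+1) / (2k+1)!.
Write 9 = 2*4 + 1, giving the coefficient (-1)^4 * 3^9 / 9! = 19683/362880 = 243/4480.

243/4480


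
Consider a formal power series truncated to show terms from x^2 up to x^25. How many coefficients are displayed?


From x^2 to x^25 inclusive, the count is 25 - 2 + 1 = 24.

24


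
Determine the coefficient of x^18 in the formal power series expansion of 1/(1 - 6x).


The geometric series identity gives 1/(1 - c x) = sum_{k>=0} c^k x^k, so the coefficient of x^k is c^k.
Here c = 6 and k = 18.
Computing: 6^18 = 101559956668416

101559956668416


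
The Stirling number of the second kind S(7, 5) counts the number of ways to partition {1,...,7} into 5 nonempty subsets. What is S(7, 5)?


Using the explicit formula S(n,k) = (1/k!) sum_{j=0}^{k} (-1)^(k-j) C(k,j) j^n:
S(7, 5) = 140
Equivalently, S(n,k) is n! times the coefficient of x^n in the EGF (e^x - 1)^k / k!.

140


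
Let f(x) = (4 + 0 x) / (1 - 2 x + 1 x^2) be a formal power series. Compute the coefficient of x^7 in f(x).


Write f(x) = sum_{k>=0} a_k x^k. Multiplying both sides by 1 - 2 x + 1 x^2 gives
(1 - 2 x + 1 x^2) sum_{k>=0} a_k x^k = 4 + 0 x.
Matching coefficients:
 x^0: a_0 = 4
 x^1: a_1 - 2 a_0 = 0  =>  a_1 = 2*4 + 0 = 8
 x^k (k >= 2): a_k = 2 a_{k-1} - 1 a_{k-2}.
Iterating: a_2 = 12, a_3 = 16, a_4 = 20, a_5 = 24, a_6 = 28, a_7 = 32.
So the coefficient of x^7 is 32.

32


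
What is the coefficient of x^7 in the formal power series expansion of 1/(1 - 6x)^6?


The general identity 1/(1 - c x)^r = sum_{k>=0} c^k C(k + r - 1, r - 1) x^k follows by substituting y = c x into 1/(1 - y)^r = sum_{k>=0} C(k + r - 1, r - 1) y^k.
For c = 6, r = 6, k = 7:
6^7 * C(12, 5) = 279936 * 792 = 221709312.

221709312


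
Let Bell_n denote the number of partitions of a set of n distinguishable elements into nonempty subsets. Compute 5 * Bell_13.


Bell_13 can be computed from the Bell triangle or from Dobinski's identity Bell_n = (1/e) * sum_{k>=0} k^n / k!.
Computing Bell_13 = 27644437.
Then 5 * 27644437 = 138222185.

138222185


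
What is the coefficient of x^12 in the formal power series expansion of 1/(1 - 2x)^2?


The general identity 1/(1 - c x)^r = sum_{k>=0} c^k C(k + r - 1, r - 1) x^k follows by substituting y = c x into 1/(1 - y)^r = sum_{k>=0} C(k + r - 1, r - 1) y^k.
For c = 2, r = 2, k = 12:
2^12 * C(13, 1) = 4096 * 13 = 53248.

53248


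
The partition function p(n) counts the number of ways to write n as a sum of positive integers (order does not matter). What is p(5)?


Using the generating function prod_{k>=1} 1/(1-x^k), we compute p(5).
By dynamic programming over parts 1 through 5:
p(5) = 7

7


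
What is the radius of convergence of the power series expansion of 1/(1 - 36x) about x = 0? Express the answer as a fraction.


Expanding 1/(1 - 36x) = sum_{k>=0} 36^k x^k, the series converges when |36x| < 1, i.e., |x| < 1/36.
So the radius of convergence is 1/36 = 1/36.

1/36


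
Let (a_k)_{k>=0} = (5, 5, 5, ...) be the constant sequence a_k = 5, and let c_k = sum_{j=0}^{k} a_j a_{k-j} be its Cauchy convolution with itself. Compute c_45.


Since a_j = 5 for all j >= 0, the convolution sum becomes
c_k = sum_{j=0}^{k} 5 * 5 = 25 * (k + 1).
Equivalently, the generating function of (a_k) is 5/(1 - x) and its square is 25/(1 - x)^2 = sum_{k>=0} 25(k + 1) x^k.
For k = 45: 25 * 46 = 1150.

1150


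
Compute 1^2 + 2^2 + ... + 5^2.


This power sum has a closed form given by Faulhaber's formula
sum_{k=1}^{m} k^p = (1 / (p + 1)) * sum_{j=0}^{p} C(p + 1, j) B_j m^(p + 1 - j),
but for small m direct computation is fastest:
1 + 4 + 9 + 16 + 25 = 55.

55


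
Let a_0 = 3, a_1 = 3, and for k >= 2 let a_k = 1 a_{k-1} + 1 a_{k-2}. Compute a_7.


Iterating the recurrence forward:
a_0 = 3
a_1 = 3
a_2 = 1*3 + 1*3 = 6
a_3 = 1*6 + 1*3 = 9
a_4 = 1*9 + 1*6 = 15
a_5 = 1*15 + 1*9 = 24
a_6 = 1*24 + 1*15 = 39
a_7 = 1*39 + 1*24 = 63
So a_7 = 63.

63


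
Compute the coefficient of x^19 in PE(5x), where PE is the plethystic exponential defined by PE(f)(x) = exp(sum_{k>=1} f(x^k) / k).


With f(x) = 5x, the exponent is sum_{k>=1} 5 x^k / k = 5 * (-ln(1 - x)). Exponentiating:
PE(5x) = exp(-5 ln(1 - x)) = 1/(1 - x)^5.
By the negative binomial expansion, [x^n] 1/(1 - x)^5 = C(n + 4, 4).
For n = 19: C(23, 4) = 8855.

8855


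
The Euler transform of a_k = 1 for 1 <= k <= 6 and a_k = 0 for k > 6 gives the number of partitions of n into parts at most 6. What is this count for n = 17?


Partitions of 17 into parts at most 6:
Using generating function (1-x)^(-1)(1-x^2)^(-1)...(1-x^6)^(-1),
the coefficient of x^17 = 163

163


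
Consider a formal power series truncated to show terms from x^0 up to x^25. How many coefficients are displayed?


From x^0 to x^25 inclusive, the count is 25 - 0 + 1 = 26.

26


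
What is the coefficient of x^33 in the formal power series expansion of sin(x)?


The Maclaurin series is sin(t) = sum_{k>=0} (-1)^k t^(2k+1) / (2k+1)!, so substituting t = x, only odd powers of x are nonzero, with coefficient of x^(2k+1) equal to (-1)^k / (2k+1)!.
Write 33 = 2*16 + 1, giving the coefficient (-1)^16 / 33! = 1/8683317618811886495518194401280000000 = 1/8683317618811886495518194401280000000.

1/8683317618811886495518194401280000000


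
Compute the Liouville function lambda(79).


The Liouville function is lambda(k) = (-1)^Omega(k), where Omega(k) counts the prime factors of k with multiplicity.
Factoring: 79 = 79, so Omega(79) = 1.
lambda(79) = (-1)^1 = -1.

-1


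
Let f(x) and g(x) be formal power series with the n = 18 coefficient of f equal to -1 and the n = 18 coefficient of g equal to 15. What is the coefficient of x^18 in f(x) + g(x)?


Addition of formal power series is termwise.
The coefficient of x^18 in f + g = -1 + 15
= 14

14


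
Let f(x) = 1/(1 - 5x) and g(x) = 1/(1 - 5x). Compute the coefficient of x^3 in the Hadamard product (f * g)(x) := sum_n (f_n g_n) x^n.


f has coefficients f_k = 5^k and g has coefficients g_k = 5^k, so the Hadamard product has coefficient (f*g)_k = 5^k * 5^k = 25^k.
For k = 3: 25^3 = 15625.

15625


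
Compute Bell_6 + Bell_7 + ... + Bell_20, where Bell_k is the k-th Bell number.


Recall Bell_k counts set partitions of a k-set (with Bell_0 = 1 by convention).
Bell_6 through Bell_20: 203, 877, 4140, 21147, 115975, 678570, 4213597, 27644437, 190899322, 1382958545, 10480142147, 82864869804, 682076806159, 5832742205057, 51724158235372
Sum = 203 + 877 + 4140 + 21147 + 115975 + 678570 + 4213597 + 27644437 + 190899322 + 1382958545 + 10480142147 + 82864869804 + 682076806159 + 5832742205057 + 51724158235372 = 58333928795352.

58333928795352


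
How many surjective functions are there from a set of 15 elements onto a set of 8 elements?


By inclusion-exclusion on which target elements are missed, the number of surjections from an n-set onto a k-set is
surj(n, k) = sum_{j=0}^{k} (-1)^j C(k, j) (k - j)^n.
Equivalently surj(n, k) = k! * S(n, k), where S(n, k) is the Stirling number of the second kind.
For n = 15, k = 8:
S(15, 8) = 216627840, so
surj = 8! * 216627840 = 40320 * 216627840 = 8734434508800.

8734434508800


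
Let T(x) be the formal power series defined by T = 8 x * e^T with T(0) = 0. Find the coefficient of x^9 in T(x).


Apply the Lagrange inversion formula: if T = 8 x * phi(T) with phi(t) = e^t, then
[x^n] T = 8^n * (1/n) [t^(n-1)] phi(t)^n = 8^n * (1/n) [t^(n-1)] e^(n t) = 8^n * (1/n) * n^(n-1) / (n-1)! = 8^n * n^(n-1) / n!.
When c = 1 this is the Cayley count of rooted labeled trees on n vertices, divided by n!.
For n = 9: 8^9 * 9^8 / 9! = 134217728 * 43046721/362880 = 557256278016/35.

557256278016/35


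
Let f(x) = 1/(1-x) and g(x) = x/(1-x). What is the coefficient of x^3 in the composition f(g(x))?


First simplify the composition: f(g(x)) = 1/(1 - x/(1-x)) = (1-x)/((1-x) - x) = (1-x)/(1-2x).
Now extract the coefficient. Write (1-x)/(1-2x) = 1/(1-2x) - x/(1-2x).
The coefficient of x^n in 1/(1-2x) is 2^n, and in x/(1-2x) is 2^(n-1) (for n >= 1).
So the coefficient of x^3 is 2^3 - 2^2 = 8 - 4 = 4.

4


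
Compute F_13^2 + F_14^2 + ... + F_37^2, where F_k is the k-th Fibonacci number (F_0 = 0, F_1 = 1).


There is a standard identity sum_{k=0}^{N} F_k^2 = F_N * F_{N+1} (proved inductively from the telescoping relation F_k^2 = F_k F_{k+1} - F_{k-1} F_k). Then
sum_{k=13}^{37} F_k^2 = F_37 F_38 - F_12 F_13.
Computing: F_37 = 24157817, F_38 = 39088169, F_12 = 144, F_13 = 233.
Sum = 24157817 * 39088169 - 144 * 233 = 944284833533521.

944284833533521


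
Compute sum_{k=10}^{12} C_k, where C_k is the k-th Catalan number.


C_10 through C_12: 16796, 58786, 208012
Sum = 16796 + 58786 + 208012
= 283594

283594


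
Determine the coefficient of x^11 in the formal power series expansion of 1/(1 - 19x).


The geometric series identity gives 1/(1 - c x) = sum_{k>=0} c^k x^k, so the coefficient of x^k is c^k.
Here c = 19 and k = 11.
Computing: 19^11 = 116490258898219

116490258898219


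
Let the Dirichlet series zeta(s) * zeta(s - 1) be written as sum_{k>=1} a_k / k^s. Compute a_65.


Convolution gives a_k = sum_{d | k} d * 1 = sum_{d | k} d = sigma(k), the sum of positive divisors of k.
For k = 65, the divisors are 1, 5, 13, 65, so
sigma(65) = 1 + 5 + 13 + 65 = 84.

84


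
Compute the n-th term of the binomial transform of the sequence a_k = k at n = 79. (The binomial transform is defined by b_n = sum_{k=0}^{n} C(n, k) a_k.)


With a_k = k, b_n = sum_{k=0}^{n} C(n, k) k. Using k * C(n, k) = n * C(n-1, k-1) gives b_n = n * sum_{k>=1} C(n-1, k-1) = n * 2^(n-1).
For n = 79: 79 * 2^78 = 79 * 302231454903657293676544 = 23876284937388926200446976.

23876284937388926200446976


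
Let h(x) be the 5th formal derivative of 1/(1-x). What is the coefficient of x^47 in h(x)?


Differentiating 5 times: d^5/dx^5 [1/(1-x)] = 5!/(1-x)^6.
The expansion 1/(1-x)^6 = sum_{k>=0} C(k+5, 5) x^k, so the coefficient of x^n in 5!/(1-x)^6 is 5! * C(n+5, 5).
For n = 47: 120 * C(52, 5) = 120 * 2598960 = 311875200

311875200


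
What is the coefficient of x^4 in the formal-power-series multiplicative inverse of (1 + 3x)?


The inverse is 1/(1 + 3x). Apply the geometric identity 1/(1 - y) = sum_{k>=0} y^k with y = -3x:
1/(1 + 3x) = sum_{k>=0} (-3)^k x^k.
So the coefficient of x^4 is (-3)^4 = 81.

81


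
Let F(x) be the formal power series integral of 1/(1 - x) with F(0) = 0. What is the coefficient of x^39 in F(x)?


1/(1 - x) = sum_{k>=0} x^k. Integrating termwise and using F(0) = 0 gives
F(x) = sum_{k>=0} x^(k+1) / (k+1) = sum_{m>=1} x^m / m = -ln(1 - x).
So the coefficient of x^39 is 1/39 = 1/39.

1/39


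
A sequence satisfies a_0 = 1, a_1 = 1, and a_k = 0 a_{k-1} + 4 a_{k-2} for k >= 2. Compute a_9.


The characteristic equation is t^2 - 0 t - 4 = 0, with roots r_1 = 2 and r_2 = -2 (so c_1 = r_1 + r_2, c_2 = -r_1 r_2 as required).
One can use the closed form a_n = A r_1^n + B r_2^n, but direct iteration is more reliable:
a_0 = 1, a_1 = 1, a_2 = 4, a_3 = 4, a_4 = 16, a_5 = 16, a_6 = 64, a_7 = 64, a_8 = 256, a_9 = 256.
So a_9 = 256.

256


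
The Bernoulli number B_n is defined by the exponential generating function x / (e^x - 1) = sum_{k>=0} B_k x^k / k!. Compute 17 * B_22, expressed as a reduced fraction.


Bernoulli numbers can also be computed recursively via B_0 = 1 and sum_{j=0}^{m} C(m+1, j) B_j = 0 for m >= 1. Odd-index Bernoulli numbers vanish for k >= 3.
Computing B_22 = 854513/138, so 17 * B_22 = 17 * 854513/138 = 14526721/138.

14526721/138


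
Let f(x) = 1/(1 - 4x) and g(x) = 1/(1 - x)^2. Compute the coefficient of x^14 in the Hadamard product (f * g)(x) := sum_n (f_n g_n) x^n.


f has coefficients f_k = 4^k. For g = 1/(1 - x)^2 the coefficient is g_k = C(k + 1, 1) = k + 1. The Hadamard coefficient is (f * g)_k = 4^k * (k + 1).
For k = 14: 4^14 * 15 = 268435456 * 15 = 4026531840.

4026531840


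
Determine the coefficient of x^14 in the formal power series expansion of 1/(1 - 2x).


The geometric series identity gives 1/(1 - c x) = sum_{k>=0} c^k x^k, so the coefficient of x^k is c^k.
Here c = 2 and k = 14.
Computing: 2^14 = 16384

16384


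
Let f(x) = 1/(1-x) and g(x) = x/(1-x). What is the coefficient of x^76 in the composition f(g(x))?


First simplify the composition: f(g(x)) = 1/(1 - x/(1-x)) = (1-x)/((1-x) - x) = (1-x)/(1-2x).
Now extract the coefficient. Write (1-x)/(1-2x) = 1/(1-2x) - x/(1-2x).
The coefficient of x^n in 1/(1-2x) is 2^n, and in x/(1-2x) is 2^(n-1) (for n >= 1).
So the coefficient of x^76 is 2^76 - 2^75 = 75557863725914323419136 - 37778931862957161709568 = 37778931862957161709568.

37778931862957161709568


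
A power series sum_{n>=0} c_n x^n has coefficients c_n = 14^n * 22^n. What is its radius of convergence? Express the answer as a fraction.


By the root test (Cauchy-Hadamard), the radius is R = 1 / limsup_n |c_n|^(1/n).
Here |c_n|^(1/n) = (14^n * 22^n)^(1/n) = 14 * 22 = 308 for all n.
So R = 1/308 = 1/308.

1/308


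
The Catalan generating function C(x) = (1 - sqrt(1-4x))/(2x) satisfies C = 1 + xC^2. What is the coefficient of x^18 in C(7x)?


Substituting x -> 7x scales the n-th coefficient by 7^n, so [x^18] C(7x) = 7^18 * C_18.
C_18 = C(2*18, 18)/(19) = 9075135300/19 = 477638700.
So 7^18 * 477638700 = 1628413597910449 * 477638700 = 777793353968269576776300.

777793353968269576776300


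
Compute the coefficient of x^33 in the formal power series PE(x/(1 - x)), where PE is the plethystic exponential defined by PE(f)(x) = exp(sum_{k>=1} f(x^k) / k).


For f(x) = x/(1 - x) we have
sum_{k>=1} f(x^k) / k = sum_{k>=1} (1/k) * x^k / (1 - x^k) = sum_{k, m >= 1} x^(k m) / k,
which after exponentiating simplifies to
PE(x/(1 - x)) = prod_{k>=1} 1 / (1 - x^k).
This is the generating function for the partition function p(n), so the coefficient of x^33 is p(33).
Computing p(33) by dynamic programming over parts 1, 2, ..., 33: p(33) = 10143.

10143


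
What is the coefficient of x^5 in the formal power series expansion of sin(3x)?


The Maclaurin series is sin(t) = sum_{k>=0} (-1)^k t^(2k+1) / (2k+1)!, so substituting t = 3x, only odd powers of x are nonzero, with coefficient of x^(2k+1) equal to (-1)^k 3^(2k+1) / (2k+1)!.
Write 5 = 2*2 + 1, giving the coefficient (-1)^2 * 3^5 / 5! = 243/120 = 81/40.

81/40


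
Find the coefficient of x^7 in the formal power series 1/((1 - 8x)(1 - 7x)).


By partial fractions or Cauchy convolution:
The coefficient equals sum_{k=0}^{7} 8^k * 7^(7-k).
= 11012415

11012415


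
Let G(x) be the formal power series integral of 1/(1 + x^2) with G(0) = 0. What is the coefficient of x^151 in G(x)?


1/(1 + x^2) = sum_{j>=0} (-1)^j x^(2j). Integrating termwise with G(0) = 0:
G(x) = sum_{j>=0} (-1)^j x^(2j+1) / (2j+1) = arctan(x).
Only odd powers are nonzero. For x^151 write 151 = 2*75 + 1, giving
(-1)^75 / 151 = -1/151 = -1/151.

-1/151


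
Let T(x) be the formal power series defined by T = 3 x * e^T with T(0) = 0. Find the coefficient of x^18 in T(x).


Apply the Lagrange inversion formula: if T = 3 x * phi(T) with phi(t) = e^t, then
[x^n] T = 3^n * (1/n) [t^(n-1)] phi(t)^n = 3^n * (1/n) [t^(n-1)] e^(n t) = 3^n * (1/n) * n^(n-1) / (n-1)! = 3^n * n^(n-1) / n!.
When c = 1 this is the Cayley count of rooted labeled trees on n vertices, divided by n!.
For n = 18: 3^18 * 18^17 / 18! = 387420489 * 2185911559738696531968/6402373705728000 = 1969541804367222465762/14889875.

1969541804367222465762/14889875


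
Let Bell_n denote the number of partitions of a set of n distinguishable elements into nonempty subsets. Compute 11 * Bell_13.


Bell_13 can be computed from the Bell triangle or from Dobinski's identity Bell_n = (1/e) * sum_{k>=0} k^n / k!.
Computing Bell_13 = 27644437.
Then 11 * 27644437 = 304088807.

304088807


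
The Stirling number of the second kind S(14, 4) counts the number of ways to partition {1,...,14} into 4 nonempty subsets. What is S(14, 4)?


Using the explicit formula S(n,k) = (1/k!) sum_{j=0}^{k} (-1)^(k-j) C(k,j) j^n:
S(14, 4) = 10391745
Equivalently, S(n,k) is n! times the coefficient of x^n in the EGF (e^x - 1)^k / k!.

10391745


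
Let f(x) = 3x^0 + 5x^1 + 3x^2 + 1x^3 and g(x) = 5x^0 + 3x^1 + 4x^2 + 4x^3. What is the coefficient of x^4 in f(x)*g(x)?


Cauchy product at x^4:
5*4 + 3*4 + 1*3
= 35

35


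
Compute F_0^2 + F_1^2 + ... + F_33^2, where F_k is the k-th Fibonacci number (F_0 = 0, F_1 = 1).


There is a standard identity sum_{k=0}^{N} F_k^2 = F_N * F_{N+1} (proved inductively from the telescoping relation F_k^2 = F_k F_{k+1} - F_{k-1} F_k). Then
sum_{k=0}^{33} F_k^2 = F_33 F_34 - F_0 F_0.
Computing: F_33 = 3524578, F_34 = 5702887.
Sum = 3524578 * 5702887 = 20100270056686.

20100270056686


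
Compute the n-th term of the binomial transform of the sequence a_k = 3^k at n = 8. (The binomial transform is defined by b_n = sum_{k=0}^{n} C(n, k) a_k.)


With a_k = 3^k, b_n = sum_{k=0}^{n} C(n, k) 3^k = (1 + 3)^n by the binomial theorem.
For n = 8: (1 + 3)^8 = 4^8 = 65536.

65536


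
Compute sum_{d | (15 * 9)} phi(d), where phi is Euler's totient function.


First, 15 * 9 = 135. One classical identity is sum_{d | n} phi(d) = n (each k in [1, n] has a unique gcd with n, and among the k's with gcd(k, n) = n/d there are phi(d) of them). So the sum equals 135. We also verify directly:
Divisors of 135: 1, 3, 5, 9, 15, 27, 45, 135.
phi values: 1, 2, 4, 6, 8, 18, 24, 72.
Sum = 135.

135


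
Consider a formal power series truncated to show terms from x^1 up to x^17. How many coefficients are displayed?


From x^1 to x^17 inclusive, the count is 17 - 1 + 1 = 17.

17


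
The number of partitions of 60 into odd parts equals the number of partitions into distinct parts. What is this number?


Computing partitions of 60 into odd parts (1, 3, 5, ...):
Using the generating function prod_{k>=0} 1/(1-x^(2k+1)),
the count is 10880

10880


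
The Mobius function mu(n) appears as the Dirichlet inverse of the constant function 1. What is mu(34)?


34 = 2 * 17 (all distinct primes).
mu(34) = (-1)^2 = 1

1


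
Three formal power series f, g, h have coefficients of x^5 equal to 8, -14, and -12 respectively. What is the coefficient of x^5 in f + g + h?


Series addition is componentwise:
8 + -14 + -12
= -18

-18


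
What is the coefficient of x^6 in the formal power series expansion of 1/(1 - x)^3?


The expansion 1/(1 - x)^r = sum_{k>=0} C(k + r - 1, r - 1) x^k follows from the multiset / negative-binomial theorem (or from repeated differentiation of the geometric series).
For r = 3 and k = 6:
C(8, 2) = 40320 / (2 * 720) = 28.

28


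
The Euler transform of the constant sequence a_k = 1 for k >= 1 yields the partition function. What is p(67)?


The Euler transform converts the sequence a_k = 1 into the number of integer partitions.
Using the recurrence or dynamic programming:
p(67) = 2679689

2679689


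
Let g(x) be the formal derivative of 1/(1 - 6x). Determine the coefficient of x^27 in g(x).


Differentiate termwise: d/dx sum_{k>=0} 6^k x^k = sum_{k>=1} k 6^k x^(k-1) = sum_{j>=0} (j+1) 6^(j+1) x^j.
Equivalently, d/dx [1/(1 - 6x)] = 6/(1 - 6x)^2.
For j = 27: 28 * 6^28 = 28 * 6140942214464815497216 = 171946382005014833922048.

171946382005014833922048


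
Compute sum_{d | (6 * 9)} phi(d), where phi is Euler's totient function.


First, 6 * 9 = 54. One classical identity is sum_{d | n} phi(d) = n (each k in [1, n] has a unique gcd with n, and among the k's with gcd(k, n) = n/d there are phi(d) of them). So the sum equals 54. We also verify directly:
Divisors of 54: 1, 2, 3, 6, 9, 18, 27, 54.
phi values: 1, 1, 2, 2, 6, 6, 18, 18.
Sum = 54.

54


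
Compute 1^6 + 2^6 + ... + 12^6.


This power sum has a closed form given by Faulhaber's formula
sum_{k=1}^{m} k^p = (1 / (p + 1)) * sum_{j=0}^{p} C(p + 1, j) B_j m^(p + 1 - j),
but for small m direct computation is fastest:
1 + 64 + 729 + 4096 + 15625 + 46656 + 117649 + 262144 + 531441 + 1000000 + 1771561 + 2985984 = 6735950.

6735950


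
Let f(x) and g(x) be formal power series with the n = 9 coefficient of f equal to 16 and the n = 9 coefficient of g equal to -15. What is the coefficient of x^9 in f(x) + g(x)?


Addition of formal power series is termwise.
The coefficient of x^9 in f + g = 16 + -15
= 1

1


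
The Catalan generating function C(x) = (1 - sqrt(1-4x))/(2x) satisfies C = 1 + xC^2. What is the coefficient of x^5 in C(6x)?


Substituting x -> 6x scales the n-th coefficient by 6^n, so [x^5] C(6x) = 6^5 * C_5.
C_5 = C(2*5, 5)/(6) = 252/6 = 42.
So 6^5 * 42 = 7776 * 42 = 326592.

326592


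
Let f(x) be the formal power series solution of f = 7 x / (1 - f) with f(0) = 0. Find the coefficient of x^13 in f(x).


Apply Lagrange inversion: f = 7 x * phi(f) with phi(t) = 1/(1 - t), so
[x^n] f = 7^n * (1/n) [t^(n-1)] phi(t)^n = 7^n * (1/n) [t^(n-1)] (1 - t)^(-n) = 7^n * (1/n) C(2n - 2, n - 1) = 7^n * C_{n-1}.
For n = 13: C_12 = C(24, 12) / 13 = 2704156/13 = 208012.
With the 7^13 = 96889010407 factor, the coefficient is 96889010407 * 208012 = 20154076832780884.

20154076832780884


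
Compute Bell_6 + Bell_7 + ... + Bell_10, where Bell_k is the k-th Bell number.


Recall Bell_k counts set partitions of a k-set (with Bell_0 = 1 by convention).
Bell_6 through Bell_10: 203, 877, 4140, 21147, 115975
Sum = 203 + 877 + 4140 + 21147 + 115975 = 142342.

142342
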